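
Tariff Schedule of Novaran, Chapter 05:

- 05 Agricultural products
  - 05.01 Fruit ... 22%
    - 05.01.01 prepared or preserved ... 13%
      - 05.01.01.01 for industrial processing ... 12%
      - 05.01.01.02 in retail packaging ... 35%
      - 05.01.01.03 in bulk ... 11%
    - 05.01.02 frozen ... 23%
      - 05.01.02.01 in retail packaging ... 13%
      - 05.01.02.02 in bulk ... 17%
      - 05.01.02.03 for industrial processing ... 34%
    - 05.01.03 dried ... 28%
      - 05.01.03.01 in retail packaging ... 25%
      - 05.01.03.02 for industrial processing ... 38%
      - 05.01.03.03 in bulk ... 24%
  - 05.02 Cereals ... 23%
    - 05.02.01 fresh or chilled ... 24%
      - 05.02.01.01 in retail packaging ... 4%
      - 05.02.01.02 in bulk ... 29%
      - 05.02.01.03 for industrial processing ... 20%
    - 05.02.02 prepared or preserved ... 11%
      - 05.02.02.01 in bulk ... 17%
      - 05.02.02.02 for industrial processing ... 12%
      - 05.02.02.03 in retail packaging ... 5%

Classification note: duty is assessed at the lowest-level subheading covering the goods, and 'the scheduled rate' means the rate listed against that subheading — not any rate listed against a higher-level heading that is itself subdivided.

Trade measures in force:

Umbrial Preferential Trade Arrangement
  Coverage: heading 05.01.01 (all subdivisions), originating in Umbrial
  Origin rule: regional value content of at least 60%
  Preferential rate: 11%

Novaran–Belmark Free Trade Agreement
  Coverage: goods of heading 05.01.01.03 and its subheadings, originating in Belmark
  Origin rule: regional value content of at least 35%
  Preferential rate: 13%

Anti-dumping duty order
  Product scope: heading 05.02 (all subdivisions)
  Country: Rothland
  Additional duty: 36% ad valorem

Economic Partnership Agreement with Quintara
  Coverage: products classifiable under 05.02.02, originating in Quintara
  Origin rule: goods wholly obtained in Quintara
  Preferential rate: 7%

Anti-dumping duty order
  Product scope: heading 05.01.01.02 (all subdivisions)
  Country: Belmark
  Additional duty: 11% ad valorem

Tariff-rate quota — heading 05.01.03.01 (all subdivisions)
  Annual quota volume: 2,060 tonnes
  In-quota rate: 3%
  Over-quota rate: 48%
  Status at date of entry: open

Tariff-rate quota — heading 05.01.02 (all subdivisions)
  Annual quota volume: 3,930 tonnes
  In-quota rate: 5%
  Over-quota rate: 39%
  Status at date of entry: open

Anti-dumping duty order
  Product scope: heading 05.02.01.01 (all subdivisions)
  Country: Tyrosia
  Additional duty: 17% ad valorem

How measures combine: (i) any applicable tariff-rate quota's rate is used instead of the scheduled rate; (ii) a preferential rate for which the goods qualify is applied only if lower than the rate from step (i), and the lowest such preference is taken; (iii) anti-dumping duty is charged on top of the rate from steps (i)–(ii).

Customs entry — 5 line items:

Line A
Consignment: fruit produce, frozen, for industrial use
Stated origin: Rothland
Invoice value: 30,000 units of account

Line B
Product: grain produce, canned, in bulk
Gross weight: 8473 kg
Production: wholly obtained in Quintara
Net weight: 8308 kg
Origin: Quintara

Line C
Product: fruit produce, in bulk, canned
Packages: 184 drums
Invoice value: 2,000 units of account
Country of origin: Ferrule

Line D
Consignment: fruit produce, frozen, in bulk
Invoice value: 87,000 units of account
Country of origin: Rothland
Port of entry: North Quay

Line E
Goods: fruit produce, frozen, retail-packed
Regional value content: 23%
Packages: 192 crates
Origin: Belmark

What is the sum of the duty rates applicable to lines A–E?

Line A: fruit → 05.01; frozen → 05.01.02; for industrial use → 05.01.02.03. Scheduled 34%. quota on 05.01.02 open → in-quota 5%. → 5%.
Line B: grain → 05.02; canned → 05.02.02; in bulk → 05.02.02.01. Scheduled 17%. Quintara agreement on 05.02.02: wholly obtained → 7% available; preferential 7%. → 7%.
Line C: fruit → 05.01; canned → 05.01.01; in bulk → 05.01.01.03. Scheduled 11%. No special measure applies. → 11%.
Line D: fruit → 05.01; frozen → 05.01.02; in bulk → 05.01.02.02. Scheduled 17%. quota on 05.01.02 open → in-quota 5%. → 5%.
Line E: fruit → 05.01; frozen → 05.01.02; retail-packed → 05.01.02.01. Scheduled 13%. quota on 05.01.02 open → in-quota 5%; Belmark agreement on 05.01.01.03: 05.01.02.01 not covered. → 5%.
Sum: 5% + 7% + 11% + 5% + 5% = 33%.

33%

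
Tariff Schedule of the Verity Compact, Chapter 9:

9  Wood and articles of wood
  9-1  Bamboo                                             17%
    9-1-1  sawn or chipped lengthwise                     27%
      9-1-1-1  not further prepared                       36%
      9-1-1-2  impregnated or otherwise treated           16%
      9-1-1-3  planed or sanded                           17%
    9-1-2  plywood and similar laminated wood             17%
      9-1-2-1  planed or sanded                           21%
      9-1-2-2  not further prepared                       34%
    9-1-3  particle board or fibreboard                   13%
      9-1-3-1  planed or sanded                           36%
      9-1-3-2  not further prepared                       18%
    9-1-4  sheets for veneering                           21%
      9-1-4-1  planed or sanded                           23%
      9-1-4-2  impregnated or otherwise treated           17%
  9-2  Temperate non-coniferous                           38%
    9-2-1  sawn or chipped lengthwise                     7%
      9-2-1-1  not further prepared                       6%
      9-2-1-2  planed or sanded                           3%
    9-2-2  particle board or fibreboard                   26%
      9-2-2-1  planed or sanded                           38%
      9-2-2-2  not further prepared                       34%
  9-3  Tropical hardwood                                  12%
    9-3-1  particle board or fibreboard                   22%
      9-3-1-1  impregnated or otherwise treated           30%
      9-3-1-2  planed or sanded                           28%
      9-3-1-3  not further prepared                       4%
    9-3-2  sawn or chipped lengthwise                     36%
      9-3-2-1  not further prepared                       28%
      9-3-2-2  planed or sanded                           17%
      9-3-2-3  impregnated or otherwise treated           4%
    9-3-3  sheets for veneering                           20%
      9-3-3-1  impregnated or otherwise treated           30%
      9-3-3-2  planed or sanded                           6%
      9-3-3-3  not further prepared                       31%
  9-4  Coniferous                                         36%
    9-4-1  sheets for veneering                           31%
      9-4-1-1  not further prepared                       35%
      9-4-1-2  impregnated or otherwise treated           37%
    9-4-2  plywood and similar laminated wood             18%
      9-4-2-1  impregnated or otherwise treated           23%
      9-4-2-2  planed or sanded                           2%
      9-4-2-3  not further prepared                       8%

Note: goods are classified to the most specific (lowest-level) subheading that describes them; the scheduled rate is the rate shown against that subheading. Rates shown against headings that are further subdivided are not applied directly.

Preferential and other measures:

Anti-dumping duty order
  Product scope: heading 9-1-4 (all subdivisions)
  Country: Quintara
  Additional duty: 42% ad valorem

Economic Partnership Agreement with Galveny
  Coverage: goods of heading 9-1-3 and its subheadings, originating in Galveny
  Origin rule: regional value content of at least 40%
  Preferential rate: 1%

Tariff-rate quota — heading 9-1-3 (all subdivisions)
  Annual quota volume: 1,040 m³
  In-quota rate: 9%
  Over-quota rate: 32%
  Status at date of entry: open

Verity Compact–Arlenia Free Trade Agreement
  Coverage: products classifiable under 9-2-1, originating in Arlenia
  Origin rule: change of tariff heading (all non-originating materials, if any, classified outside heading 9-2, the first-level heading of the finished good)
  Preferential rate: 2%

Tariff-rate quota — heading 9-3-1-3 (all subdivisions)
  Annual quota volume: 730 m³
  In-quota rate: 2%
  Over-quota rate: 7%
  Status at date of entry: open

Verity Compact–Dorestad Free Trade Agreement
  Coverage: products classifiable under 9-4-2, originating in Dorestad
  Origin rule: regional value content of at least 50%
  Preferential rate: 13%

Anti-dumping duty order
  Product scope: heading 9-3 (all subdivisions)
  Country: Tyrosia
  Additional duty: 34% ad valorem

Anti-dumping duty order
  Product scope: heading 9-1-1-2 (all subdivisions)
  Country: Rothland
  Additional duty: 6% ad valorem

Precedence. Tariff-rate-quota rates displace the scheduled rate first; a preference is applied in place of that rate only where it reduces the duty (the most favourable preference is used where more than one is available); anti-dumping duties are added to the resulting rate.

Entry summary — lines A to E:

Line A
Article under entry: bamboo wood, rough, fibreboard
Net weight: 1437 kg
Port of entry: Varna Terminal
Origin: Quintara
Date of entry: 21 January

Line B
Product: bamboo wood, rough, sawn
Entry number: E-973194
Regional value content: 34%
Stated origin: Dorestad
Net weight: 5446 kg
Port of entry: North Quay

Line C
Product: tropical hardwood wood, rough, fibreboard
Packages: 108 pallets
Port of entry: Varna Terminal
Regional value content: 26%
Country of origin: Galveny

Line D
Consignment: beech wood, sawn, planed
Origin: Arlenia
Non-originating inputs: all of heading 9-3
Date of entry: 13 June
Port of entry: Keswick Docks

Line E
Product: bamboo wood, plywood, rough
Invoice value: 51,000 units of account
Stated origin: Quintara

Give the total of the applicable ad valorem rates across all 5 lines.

Line A: bamboo → 9-1; fibreboard → 9-1-3; rough → 9-1-3-2. Scheduled 18%. quota on 9-1-3 open → in-quota 9%. → 9%.
Line B: bamboo → 9-1; sawn → 9-1-1; rough → 9-1-1-1. Scheduled 36%. Dorestad agreement on 9-4-2: 9-1-1-1 not covered. → 36%.
Line C: tropical hardwood → 9-3; fibreboard → 9-3-1; rough → 9-3-1-3. Scheduled 4%. quota on 9-3-1-3 open → in-quota 2%; Galveny agreement on 9-1-3: 9-3-1-3 not covered. → 2%.
Line D: beech → 9-2; sawn → 9-2-1; planed → 9-2-1-2. Scheduled 3%. Arlenia agreement on 9-2-1: CTH met → 2% available; preferential 2%. → 2%.
Line E: bamboo → 9-1; plywood → 9-1-2; rough → 9-1-2-2. Scheduled 34%. No special measure applies. → 34%.
Sum: 9% + 36% + 2% + 2% + 34% = 83%.

83%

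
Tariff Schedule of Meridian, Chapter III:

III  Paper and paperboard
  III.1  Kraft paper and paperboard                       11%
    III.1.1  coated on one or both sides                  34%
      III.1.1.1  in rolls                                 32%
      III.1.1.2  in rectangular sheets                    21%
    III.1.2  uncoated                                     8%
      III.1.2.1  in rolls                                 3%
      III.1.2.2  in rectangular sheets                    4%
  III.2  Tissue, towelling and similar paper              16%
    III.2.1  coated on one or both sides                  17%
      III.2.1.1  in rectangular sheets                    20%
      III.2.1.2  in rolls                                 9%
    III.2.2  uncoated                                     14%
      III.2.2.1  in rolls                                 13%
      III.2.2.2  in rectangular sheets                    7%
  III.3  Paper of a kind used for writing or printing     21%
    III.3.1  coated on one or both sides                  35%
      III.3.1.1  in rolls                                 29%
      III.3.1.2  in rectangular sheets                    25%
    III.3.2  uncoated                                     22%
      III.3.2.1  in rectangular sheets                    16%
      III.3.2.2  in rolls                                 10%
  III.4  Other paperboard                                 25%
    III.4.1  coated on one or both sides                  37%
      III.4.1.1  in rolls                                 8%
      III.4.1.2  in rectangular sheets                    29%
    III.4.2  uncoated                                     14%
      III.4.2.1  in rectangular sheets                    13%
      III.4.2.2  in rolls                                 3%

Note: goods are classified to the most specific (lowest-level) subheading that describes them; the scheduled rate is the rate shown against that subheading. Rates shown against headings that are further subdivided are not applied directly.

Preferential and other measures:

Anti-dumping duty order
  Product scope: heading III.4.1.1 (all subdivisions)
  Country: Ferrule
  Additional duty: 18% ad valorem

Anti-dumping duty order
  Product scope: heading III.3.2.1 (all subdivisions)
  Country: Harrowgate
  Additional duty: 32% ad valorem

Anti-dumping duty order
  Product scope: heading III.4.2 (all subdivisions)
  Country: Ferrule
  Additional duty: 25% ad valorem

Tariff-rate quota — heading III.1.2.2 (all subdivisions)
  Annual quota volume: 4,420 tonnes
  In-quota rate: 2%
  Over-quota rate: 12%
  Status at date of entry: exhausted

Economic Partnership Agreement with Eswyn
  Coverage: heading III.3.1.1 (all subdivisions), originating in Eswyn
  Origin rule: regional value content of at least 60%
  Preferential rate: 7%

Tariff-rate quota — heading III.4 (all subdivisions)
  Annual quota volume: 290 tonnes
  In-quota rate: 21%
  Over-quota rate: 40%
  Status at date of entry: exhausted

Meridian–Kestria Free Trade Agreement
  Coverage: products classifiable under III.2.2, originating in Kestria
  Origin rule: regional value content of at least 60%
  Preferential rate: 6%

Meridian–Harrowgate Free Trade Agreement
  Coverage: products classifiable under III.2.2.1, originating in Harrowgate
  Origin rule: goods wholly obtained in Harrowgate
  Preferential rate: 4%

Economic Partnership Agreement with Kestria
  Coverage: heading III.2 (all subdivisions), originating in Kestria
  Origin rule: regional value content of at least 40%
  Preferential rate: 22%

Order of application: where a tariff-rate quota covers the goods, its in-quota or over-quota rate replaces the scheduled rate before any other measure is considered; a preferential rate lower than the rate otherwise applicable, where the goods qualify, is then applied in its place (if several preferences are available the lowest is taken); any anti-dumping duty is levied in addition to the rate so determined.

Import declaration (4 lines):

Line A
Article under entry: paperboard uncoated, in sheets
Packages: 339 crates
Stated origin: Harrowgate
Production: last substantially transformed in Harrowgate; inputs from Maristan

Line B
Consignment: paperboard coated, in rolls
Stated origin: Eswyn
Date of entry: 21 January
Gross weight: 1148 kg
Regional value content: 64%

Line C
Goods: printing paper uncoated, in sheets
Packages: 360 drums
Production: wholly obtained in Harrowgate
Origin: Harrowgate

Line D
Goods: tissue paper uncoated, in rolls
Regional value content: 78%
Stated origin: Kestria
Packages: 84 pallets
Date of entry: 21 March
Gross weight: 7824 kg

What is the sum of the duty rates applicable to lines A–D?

Line A: paperboard → III.4; uncoated → III.4.2; in sheets → III.4.2.1. Scheduled 13%. quota on III.4 exhausted → over-quota 40%; Harrowgate agreement on III.2.2.1: III.4.2.1 not covered. → 40%.
Line B: paperboard → III.4; coated → III.4.1; in rolls → III.4.1.1. Scheduled 8%. quota on III.4 exhausted → over-quota 40%; Eswyn agreement on III.3.1.1: III.4.1.1 not covered. → 40%.
Line C: printing paper → III.3; uncoated → III.3.2; in sheets → III.3.2.1. Scheduled 16%. Harrowgate agreement on III.2.2.1: III.3.2.1 not covered; anti-dumping (Harrowgate, III.3.2.1): +32%; total 16% + 32% = 48%. → 48%.
Line D: tissue paper → III.2; uncoated → III.2.2; in rolls → III.2.2.1. Scheduled 13%. Kestria agreement on III.2.2: RVC ≥ 60% → 6% available; Kestria agreement on III.2: RVC ≥ 40% → 22% available; preferential 6%. → 6%.
Sum: 40% + 40% + 48% + 6% = 134%.

134%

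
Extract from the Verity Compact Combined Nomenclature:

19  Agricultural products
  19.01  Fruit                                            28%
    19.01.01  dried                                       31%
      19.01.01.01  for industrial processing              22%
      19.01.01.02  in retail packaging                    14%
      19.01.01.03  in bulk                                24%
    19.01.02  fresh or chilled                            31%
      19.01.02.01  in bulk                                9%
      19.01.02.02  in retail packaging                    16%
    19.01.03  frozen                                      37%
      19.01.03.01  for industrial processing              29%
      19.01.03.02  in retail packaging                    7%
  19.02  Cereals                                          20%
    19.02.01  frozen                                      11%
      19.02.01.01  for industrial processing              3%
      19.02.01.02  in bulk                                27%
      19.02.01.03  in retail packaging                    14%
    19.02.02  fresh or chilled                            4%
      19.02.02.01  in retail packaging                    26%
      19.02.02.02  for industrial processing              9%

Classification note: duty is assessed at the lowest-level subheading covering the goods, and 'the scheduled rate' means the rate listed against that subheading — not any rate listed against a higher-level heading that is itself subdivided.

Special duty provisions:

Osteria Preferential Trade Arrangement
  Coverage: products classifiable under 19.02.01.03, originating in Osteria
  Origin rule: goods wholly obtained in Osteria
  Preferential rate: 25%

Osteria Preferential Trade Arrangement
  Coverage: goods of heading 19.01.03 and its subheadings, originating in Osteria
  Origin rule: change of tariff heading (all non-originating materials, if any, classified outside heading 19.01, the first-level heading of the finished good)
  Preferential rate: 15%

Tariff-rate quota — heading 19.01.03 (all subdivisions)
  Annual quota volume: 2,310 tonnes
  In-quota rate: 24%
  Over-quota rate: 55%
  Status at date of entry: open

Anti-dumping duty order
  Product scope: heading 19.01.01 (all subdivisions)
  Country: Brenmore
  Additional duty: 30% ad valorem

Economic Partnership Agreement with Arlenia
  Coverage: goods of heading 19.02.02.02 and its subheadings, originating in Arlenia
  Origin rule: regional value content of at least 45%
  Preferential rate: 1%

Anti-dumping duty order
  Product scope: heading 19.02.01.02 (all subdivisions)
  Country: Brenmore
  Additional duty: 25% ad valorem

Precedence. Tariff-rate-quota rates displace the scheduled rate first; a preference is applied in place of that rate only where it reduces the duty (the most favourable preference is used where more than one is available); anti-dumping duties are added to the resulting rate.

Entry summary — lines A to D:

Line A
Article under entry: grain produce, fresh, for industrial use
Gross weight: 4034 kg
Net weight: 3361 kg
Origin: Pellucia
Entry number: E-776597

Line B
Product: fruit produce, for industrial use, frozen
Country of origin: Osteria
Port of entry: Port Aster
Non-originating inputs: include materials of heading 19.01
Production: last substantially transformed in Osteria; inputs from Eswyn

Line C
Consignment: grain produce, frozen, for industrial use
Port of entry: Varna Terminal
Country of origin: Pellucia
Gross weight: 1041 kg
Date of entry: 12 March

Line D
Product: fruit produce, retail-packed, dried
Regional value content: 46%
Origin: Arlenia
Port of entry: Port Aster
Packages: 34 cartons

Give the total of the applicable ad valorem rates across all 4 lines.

Line A: grain → 19.02; fresh → 19.02.02; for industrial use → 19.02.02.02. Scheduled 9%. No special measure applies. → 9%.
Line B: fruit → 19.01; frozen → 19.01.03; for industrial use → 19.01.03.01. Scheduled 29%. quota on 19.01.03 open → in-quota 24%; Osteria agreement on 19.02.01.03: 19.01.03.01 not covered; Osteria agreement on 19.01.03: CTH not met. → 24%.
Line C: grain → 19.02; frozen → 19.02.01; for industrial use → 19.02.01.01. Scheduled 3%. No special measure applies. → 3%.
Line D: fruit → 19.01; dried → 19.01.01; retail-packed → 19.01.01.02. Scheduled 14%. Arlenia agreement on 19.02.02.02: 19.01.01.02 not covered. → 14%.
Sum: 9% + 24% + 3% + 14% = 50%.

50%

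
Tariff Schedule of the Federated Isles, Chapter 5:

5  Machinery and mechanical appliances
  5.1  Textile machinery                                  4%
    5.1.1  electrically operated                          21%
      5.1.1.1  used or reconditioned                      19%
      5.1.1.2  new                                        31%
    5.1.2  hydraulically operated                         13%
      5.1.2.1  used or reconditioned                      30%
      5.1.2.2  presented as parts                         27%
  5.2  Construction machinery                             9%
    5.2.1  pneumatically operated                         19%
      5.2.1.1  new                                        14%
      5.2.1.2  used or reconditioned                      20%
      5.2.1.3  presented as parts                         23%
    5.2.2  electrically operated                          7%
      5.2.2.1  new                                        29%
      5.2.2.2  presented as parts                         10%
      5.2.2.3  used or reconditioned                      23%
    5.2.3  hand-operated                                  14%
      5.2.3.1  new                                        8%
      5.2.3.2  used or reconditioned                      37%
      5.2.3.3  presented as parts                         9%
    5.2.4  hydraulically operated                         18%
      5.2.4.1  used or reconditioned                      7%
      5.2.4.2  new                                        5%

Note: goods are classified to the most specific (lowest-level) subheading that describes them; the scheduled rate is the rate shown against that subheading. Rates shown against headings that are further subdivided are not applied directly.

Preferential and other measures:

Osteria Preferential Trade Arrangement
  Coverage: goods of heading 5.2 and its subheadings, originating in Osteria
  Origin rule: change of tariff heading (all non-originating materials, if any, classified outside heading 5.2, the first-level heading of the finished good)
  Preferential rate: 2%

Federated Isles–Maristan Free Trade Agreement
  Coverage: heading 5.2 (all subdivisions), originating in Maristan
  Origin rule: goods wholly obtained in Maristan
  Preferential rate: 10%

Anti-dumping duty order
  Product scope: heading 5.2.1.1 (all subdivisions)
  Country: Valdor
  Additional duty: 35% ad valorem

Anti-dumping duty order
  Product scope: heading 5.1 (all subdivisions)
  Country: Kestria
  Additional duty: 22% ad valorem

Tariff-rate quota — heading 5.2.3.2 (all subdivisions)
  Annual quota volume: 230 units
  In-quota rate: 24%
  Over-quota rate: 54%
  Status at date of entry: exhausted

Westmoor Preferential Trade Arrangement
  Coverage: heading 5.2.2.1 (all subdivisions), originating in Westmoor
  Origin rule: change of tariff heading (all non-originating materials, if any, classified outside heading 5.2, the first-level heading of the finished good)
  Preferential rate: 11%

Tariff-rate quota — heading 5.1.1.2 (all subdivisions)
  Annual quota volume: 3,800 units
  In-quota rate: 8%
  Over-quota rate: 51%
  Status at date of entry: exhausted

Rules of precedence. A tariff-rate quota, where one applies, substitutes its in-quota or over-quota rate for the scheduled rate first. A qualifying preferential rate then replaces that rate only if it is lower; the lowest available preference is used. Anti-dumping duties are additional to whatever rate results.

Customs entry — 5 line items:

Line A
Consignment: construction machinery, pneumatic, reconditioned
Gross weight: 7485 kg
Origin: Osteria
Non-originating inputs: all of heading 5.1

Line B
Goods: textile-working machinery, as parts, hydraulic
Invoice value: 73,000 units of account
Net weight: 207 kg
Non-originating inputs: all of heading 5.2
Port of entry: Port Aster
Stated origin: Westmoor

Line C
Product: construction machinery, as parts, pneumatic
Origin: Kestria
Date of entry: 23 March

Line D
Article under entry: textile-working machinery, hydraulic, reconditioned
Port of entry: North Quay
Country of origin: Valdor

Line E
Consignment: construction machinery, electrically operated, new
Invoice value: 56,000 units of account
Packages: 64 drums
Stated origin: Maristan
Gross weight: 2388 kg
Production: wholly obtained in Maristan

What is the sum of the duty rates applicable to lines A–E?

Line A: construction → 5.2; pneumatic → 5.2.1; reconditioned → 5.2.1.2. Scheduled 20%. Osteria agreement on 5.2: CTH met → 2% available; preferential 2%. → 2%.
Line B: textile-working → 5.1; hydraulic → 5.1.2; as parts → 5.1.2.2. Scheduled 27%. Westmoor agreement on 5.2.2.1: 5.1.2.2 not covered. → 27%.
Line C: construction → 5.2; pneumatic → 5.2.1; as parts → 5.2.1.3. Scheduled 23%. No special measure applies. → 23%.
Line D: textile-working → 5.1; hydraulic → 5.1.2; reconditioned → 5.1.2.1. Scheduled 30%. No special measure applies. → 30%.
Line E: construction → 5.2; electrically operated → 5.2.2; new → 5.2.2.1. Scheduled 29%. Maristan agreement on 5.2: wholly obtained → 10% available; preferential 10%. → 10%.
Sum: 2% + 27% + 23% + 30% + 10% = 92%.

92%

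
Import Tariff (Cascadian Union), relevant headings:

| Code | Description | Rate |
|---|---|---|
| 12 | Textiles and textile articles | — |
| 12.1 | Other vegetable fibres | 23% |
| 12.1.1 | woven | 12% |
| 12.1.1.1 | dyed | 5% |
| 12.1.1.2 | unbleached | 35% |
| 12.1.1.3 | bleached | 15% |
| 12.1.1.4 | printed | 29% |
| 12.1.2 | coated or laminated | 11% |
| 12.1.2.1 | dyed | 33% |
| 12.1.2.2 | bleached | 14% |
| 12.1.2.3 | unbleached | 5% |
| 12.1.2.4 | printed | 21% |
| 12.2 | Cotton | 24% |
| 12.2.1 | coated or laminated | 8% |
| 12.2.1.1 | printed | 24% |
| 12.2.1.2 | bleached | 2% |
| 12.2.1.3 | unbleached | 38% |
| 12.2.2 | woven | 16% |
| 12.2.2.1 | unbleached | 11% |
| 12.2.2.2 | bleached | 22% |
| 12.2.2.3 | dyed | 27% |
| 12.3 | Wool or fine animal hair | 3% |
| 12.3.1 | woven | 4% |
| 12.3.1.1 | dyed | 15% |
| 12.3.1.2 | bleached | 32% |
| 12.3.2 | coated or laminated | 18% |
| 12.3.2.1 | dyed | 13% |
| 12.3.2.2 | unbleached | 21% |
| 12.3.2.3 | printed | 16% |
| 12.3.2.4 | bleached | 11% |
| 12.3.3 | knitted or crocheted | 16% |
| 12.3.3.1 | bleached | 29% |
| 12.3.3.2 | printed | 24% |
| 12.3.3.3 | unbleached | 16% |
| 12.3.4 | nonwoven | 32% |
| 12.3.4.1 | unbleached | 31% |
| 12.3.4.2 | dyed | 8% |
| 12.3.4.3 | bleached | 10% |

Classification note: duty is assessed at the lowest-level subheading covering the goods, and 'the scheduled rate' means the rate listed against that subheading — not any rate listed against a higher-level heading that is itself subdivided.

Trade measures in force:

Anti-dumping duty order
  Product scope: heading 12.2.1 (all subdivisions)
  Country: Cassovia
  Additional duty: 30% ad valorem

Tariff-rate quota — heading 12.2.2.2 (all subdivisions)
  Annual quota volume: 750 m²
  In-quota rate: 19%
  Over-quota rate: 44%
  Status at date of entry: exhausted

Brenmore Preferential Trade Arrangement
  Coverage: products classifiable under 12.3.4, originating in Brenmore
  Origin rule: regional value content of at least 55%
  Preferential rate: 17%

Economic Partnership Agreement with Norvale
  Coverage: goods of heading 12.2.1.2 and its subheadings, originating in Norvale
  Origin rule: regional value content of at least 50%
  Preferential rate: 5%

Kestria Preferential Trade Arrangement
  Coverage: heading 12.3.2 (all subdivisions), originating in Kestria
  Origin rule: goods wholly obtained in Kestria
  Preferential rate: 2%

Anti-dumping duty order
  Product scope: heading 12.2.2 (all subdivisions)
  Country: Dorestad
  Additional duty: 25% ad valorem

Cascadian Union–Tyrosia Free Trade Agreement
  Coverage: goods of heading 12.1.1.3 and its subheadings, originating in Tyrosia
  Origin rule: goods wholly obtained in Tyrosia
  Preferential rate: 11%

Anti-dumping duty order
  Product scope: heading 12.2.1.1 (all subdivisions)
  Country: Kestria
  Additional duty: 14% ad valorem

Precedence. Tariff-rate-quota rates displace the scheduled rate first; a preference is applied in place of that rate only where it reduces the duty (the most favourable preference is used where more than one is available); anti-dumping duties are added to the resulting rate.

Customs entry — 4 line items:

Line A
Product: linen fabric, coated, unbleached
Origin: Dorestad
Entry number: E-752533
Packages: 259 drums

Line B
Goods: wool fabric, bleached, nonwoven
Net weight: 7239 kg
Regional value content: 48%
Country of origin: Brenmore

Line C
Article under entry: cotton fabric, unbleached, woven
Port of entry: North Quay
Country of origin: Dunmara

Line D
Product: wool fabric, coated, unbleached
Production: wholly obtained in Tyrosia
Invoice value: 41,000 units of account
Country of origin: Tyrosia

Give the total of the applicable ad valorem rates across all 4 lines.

47%

Line A: linen → 12.1; coated → 12.1.2; unbleached → 12.1.2.3. Scheduled 5%. No special measure applies. → 5%.
Line B: wool → 12.3; nonwoven → 12.3.4; bleached → 12.3.4.3. Scheduled 10%. Brenmore agreement on 12.3.4: RVC < 55%. → 10%.
Line C: cotton → 12.2; woven → 12.2.2; unbleached → 12.2.2.1. Scheduled 11%. No special measure applies. → 11%.
Line D: wool → 12.3; coated → 12.3.2; unbleached → 12.3.2.2. Scheduled 21%. Tyrosia agreement on 12.1.1.3: 12.3.2.2 not covered. → 21%.
Sum: 5% + 10% + 11% + 21% = 47%.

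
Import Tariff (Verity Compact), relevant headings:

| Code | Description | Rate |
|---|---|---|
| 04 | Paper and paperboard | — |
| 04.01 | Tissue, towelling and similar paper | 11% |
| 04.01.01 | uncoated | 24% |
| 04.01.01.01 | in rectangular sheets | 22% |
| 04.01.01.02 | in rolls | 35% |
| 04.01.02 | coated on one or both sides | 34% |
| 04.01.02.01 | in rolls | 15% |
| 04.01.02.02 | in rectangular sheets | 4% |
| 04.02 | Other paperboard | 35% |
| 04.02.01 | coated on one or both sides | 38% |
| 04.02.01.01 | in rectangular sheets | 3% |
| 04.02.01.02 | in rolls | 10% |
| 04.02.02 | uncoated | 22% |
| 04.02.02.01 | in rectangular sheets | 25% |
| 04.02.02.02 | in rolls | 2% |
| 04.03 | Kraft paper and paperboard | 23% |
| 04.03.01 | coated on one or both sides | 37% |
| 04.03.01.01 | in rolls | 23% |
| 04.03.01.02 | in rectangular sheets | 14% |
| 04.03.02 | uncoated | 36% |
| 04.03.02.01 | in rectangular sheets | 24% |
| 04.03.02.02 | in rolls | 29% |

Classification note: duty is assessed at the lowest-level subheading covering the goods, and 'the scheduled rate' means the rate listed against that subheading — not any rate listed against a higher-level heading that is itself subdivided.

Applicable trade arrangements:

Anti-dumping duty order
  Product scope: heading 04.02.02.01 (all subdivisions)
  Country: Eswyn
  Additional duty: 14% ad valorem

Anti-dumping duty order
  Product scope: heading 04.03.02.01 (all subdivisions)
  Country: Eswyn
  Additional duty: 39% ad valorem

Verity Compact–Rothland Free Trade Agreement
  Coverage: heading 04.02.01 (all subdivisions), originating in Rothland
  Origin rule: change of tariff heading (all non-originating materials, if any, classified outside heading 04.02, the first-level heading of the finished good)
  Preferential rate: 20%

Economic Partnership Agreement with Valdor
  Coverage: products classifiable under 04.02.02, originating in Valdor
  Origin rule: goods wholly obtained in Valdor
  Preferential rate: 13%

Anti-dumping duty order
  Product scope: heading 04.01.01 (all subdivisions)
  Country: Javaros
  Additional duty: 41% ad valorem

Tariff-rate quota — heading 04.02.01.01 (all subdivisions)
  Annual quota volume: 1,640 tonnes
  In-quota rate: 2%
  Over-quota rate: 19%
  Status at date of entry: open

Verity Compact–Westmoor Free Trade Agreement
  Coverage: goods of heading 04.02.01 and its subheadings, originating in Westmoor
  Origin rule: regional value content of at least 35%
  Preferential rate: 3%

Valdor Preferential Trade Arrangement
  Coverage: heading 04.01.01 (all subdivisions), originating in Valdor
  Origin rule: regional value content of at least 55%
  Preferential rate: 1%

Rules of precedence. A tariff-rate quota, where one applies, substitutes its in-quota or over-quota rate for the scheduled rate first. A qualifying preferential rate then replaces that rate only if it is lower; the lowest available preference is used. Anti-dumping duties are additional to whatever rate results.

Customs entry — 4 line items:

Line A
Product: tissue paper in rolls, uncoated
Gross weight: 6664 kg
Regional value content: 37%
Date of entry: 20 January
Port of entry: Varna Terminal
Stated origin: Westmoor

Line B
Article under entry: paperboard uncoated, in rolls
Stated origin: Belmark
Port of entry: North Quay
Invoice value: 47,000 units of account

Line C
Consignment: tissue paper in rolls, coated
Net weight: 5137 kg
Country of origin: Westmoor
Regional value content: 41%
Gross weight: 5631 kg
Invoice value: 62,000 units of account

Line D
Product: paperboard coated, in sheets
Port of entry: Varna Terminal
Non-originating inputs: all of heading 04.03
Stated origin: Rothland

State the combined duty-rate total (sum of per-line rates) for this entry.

Line A: tissue paper → 04.01; uncoated → 04.01.01; in rolls → 04.01.01.02. Scheduled 35%. Westmoor agreement on 04.02.01: 04.01.01.02 not covered. → 35%.
Line B: paperboard → 04.02; uncoated → 04.02.02; in rolls → 04.02.02.02. Scheduled 2%. No special measure applies. → 2%.
Line C: tissue paper → 04.01; coated → 04.01.02; in rolls → 04.01.02.01. Scheduled 15%. Westmoor agreement on 04.02.01: 04.01.02.01 not covered. → 15%.
Line D: paperboard → 04.02; coated → 04.02.01; in sheets → 04.02.01.01. Scheduled 3%. quota on 04.02.01.01 open → in-quota 2%; Rothland agreement on 04.02.01: CTH met → 20% available; preference 20% not lower than 2% → no reduction. → 2%.
Sum: 35% + 2% + 15% + 2% = 54%.

54%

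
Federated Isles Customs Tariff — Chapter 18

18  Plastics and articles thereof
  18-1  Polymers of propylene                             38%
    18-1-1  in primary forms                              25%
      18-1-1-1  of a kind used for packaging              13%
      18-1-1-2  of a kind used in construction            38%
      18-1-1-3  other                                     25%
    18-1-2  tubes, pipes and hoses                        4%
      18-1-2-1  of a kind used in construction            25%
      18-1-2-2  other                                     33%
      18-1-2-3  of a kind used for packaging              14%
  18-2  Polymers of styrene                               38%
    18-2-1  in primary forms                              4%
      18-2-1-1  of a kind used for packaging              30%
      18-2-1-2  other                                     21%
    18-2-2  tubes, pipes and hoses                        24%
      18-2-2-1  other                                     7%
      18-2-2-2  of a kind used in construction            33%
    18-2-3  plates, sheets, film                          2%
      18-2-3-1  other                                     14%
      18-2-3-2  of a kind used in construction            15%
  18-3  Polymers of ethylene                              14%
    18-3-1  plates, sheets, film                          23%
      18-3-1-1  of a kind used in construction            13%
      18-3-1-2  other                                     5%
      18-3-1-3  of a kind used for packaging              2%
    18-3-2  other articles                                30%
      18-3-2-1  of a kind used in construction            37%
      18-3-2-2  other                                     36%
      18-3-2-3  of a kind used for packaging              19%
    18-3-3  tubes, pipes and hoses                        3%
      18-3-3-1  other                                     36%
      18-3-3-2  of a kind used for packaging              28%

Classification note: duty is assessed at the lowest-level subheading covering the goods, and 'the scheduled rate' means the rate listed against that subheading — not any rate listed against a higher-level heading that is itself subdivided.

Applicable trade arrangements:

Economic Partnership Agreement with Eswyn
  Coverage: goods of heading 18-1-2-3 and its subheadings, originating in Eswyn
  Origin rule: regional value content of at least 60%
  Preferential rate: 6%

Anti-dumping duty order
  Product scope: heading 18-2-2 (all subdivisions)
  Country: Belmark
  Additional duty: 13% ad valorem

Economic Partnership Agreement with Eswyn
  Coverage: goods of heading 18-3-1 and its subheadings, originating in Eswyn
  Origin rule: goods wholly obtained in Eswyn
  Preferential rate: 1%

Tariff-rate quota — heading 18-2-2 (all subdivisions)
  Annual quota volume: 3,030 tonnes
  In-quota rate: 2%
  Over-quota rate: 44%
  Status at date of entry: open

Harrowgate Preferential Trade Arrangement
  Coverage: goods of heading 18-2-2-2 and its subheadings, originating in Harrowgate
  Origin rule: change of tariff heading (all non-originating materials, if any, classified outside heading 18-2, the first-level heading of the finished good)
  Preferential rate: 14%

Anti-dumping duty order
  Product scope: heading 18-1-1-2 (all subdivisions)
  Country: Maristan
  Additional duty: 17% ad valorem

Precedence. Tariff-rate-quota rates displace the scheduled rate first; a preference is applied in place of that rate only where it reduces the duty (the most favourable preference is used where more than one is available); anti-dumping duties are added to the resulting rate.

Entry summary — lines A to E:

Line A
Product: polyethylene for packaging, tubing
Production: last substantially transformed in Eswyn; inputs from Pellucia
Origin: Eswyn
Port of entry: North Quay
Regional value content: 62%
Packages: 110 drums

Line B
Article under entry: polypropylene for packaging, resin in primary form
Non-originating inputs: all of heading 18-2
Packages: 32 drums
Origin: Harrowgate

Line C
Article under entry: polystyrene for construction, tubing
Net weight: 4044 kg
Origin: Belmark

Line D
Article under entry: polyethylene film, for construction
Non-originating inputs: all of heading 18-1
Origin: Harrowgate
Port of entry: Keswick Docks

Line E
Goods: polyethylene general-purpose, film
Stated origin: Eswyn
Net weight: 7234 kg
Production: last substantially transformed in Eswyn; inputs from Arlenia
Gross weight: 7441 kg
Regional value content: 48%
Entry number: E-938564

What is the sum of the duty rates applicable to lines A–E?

74%

Line A: polyethylene → 18-3; tubing → 18-3-3; for packaging → 18-3-3-2. Scheduled 28%. Eswyn agreement on 18-1-2-3: 18-3-3-2 not covered; Eswyn agreement on 18-3-1: 18-3-3-2 not covered. → 28%.
Line B: polypropylene → 18-1; resin in primary form → 18-1-1; for packaging → 18-1-1-1. Scheduled 13%. Harrowgate agreement on 18-2-2-2: 18-1-1-1 not covered. → 13%.
Line C: polystyrene → 18-2; tubing → 18-2-2; for construction → 18-2-2-2. Scheduled 33%. quota on 18-2-2 open → in-quota 2%; anti-dumping (Belmark, 18-2-2): +13%; total 2% + 13% = 15%. → 15%.
Line D: polyethylene → 18-3; film → 18-3-1; for construction → 18-3-1-1. Scheduled 13%. Harrowgate agreement on 18-2-2-2: 18-3-1-1 not covered. → 13%.
Line E: polyethylene → 18-3; film → 18-3-1; general-purpose → 18-3-1-2. Scheduled 5%. Eswyn agreement on 18-1-2-3: 18-3-1-2 not covered; Eswyn agreement on 18-3-1: not wholly obtained. → 5%.
Sum: 28% + 13% + 15% + 13% + 5% = 74%.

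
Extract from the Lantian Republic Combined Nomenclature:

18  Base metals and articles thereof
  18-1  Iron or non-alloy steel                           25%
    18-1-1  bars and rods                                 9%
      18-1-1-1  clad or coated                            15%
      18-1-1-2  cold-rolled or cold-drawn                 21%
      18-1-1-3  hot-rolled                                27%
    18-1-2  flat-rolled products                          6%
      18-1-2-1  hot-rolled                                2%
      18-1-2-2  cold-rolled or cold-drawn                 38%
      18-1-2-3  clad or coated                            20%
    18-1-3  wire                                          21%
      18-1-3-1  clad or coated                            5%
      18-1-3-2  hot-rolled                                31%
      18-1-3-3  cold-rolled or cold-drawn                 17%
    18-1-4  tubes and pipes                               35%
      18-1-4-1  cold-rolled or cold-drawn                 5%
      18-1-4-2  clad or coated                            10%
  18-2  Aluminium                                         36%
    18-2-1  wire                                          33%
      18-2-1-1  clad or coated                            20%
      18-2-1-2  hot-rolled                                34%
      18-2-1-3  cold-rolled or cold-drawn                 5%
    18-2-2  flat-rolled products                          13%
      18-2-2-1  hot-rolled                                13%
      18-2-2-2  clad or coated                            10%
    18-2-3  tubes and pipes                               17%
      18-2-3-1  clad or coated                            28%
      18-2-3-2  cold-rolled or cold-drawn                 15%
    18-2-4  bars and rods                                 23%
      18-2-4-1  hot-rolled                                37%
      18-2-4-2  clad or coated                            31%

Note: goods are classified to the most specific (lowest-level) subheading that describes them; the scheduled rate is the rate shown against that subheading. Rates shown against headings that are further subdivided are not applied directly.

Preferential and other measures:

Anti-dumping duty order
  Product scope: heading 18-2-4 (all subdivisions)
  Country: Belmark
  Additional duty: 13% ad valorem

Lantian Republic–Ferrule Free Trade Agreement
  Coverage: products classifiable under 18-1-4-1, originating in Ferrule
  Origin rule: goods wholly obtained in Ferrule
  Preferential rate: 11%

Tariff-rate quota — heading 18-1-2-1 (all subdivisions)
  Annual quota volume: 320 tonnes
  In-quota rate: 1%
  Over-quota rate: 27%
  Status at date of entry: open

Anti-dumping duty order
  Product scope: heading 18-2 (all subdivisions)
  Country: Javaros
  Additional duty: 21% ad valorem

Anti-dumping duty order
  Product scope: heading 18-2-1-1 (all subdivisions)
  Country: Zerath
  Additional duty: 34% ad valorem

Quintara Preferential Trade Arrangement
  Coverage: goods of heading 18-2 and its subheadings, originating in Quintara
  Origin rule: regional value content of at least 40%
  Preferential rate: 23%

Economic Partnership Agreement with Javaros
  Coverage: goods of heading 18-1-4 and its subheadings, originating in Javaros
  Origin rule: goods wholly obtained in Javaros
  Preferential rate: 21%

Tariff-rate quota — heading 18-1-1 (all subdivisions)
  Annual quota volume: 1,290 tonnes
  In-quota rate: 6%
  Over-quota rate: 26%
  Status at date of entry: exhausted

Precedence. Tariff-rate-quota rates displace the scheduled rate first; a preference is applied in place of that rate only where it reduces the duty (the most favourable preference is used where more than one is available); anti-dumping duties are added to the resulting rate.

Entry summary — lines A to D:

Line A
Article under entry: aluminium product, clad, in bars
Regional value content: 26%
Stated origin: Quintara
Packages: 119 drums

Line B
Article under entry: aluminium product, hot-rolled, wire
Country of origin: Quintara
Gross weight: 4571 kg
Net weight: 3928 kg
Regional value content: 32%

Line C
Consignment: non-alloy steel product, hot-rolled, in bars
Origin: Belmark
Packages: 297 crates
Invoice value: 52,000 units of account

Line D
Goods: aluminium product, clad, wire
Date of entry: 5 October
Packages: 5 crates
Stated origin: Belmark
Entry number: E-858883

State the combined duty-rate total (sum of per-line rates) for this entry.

Line A: aluminium → 18-2; in bars → 18-2-4; clad → 18-2-4-2. Scheduled 31%. Quintara agreement on 18-2: RVC < 40%. → 31%.
Line B: aluminium → 18-2; wire → 18-2-1; hot-rolled → 18-2-1-2. Scheduled 34%. Quintara agreement on 18-2: RVC < 40%. → 34%.
Line C: non-alloy steel → 18-1; in bars → 18-1-1; hot-rolled → 18-1-1-3. Scheduled 27%. quota on 18-1-1 exhausted → over-quota 26%. → 26%.
Line D: aluminium → 18-2; wire → 18-2-1; clad → 18-2-1-1. Scheduled 20%. No special measure applies. → 20%.
Sum: 31% + 34% + 26% + 20% = 111%.

111%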